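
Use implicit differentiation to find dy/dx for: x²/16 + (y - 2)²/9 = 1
Differentiate both sides with respect to x, treating y as y(x). By the chain rule, any term containing y contributes a factor of y' = dy/dx when we differentiate it.

Move every term to one side and write the relation as F(x, y) = 0. Term by term,
  d/dx[x^2/16] = x/8
  d/dx[(y - 2)^2/9] = 2·y'(y - 2)/9
  d/dx[-1] = 0

The pieces without y' make up ∂F/∂x and the coefficient of y' is ∂F/∂y:
  ∂F/∂x = x/8,
  ∂F/∂y = 2y/9 - 4/9.

Since d/dx[F] = ∂F/∂x + (∂F/∂y)·y' = 0, solve for y':
  (∂F/∂y)·y' = -∂F/∂x
  dy/dx = -(∂F/∂x)/(∂F/∂y) = -(x/8)/(2y/9 - 4/9)
        = -(x/8)/(2(y - 2)/9) = -9x/(16y - 32)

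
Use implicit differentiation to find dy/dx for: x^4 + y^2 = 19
Differentiate both sides with respect to x, treating y as y(x). By the chain rule, any term containing y contributes a factor of y' = dy/dx when we differentiate it.

Move every term to one side and write the relation as F(x, y) = 0. Term by term,
  d/dx[x^4] = 4x^3
  d/dx[y^2] = 2y·y'
  d/dx[-19] = 0

The pieces without y' make up ∂F/∂x and the coefficient of y' is ∂F/∂y:
  ∂F/∂x = 4x^3,
  ∂F/∂y = 2y.

Since d/dx[F] = ∂F/∂x + (∂F/∂y)·y' = 0, solve for y':
  (∂F/∂y)·y' = -∂F/∂x
  dy/dx = -(∂F/∂x)/(∂F/∂y) = -(4x^3)/(2y) = -2x^3/y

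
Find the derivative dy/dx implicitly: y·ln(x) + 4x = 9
Take d/dx of both sides. Since y is implicitly a function of x, the chain rule attaches a y' = dy/dx factor whenever we differentiate through y.

Set F(x, y) = (left side) − (right side), so the curve is F = 0. Differentiating each term of F:
  d/dx[4x] = 4
  d/dx[y·ln(x)] = y'·ln(x) + y/x
  d/dx[-9] = 0

Collecting, the y'-free part is the partial derivative in x and the y' coefficient is the partial derivative in y:
  ∂F/∂x = 4 + y/x
  ∂F/∂y = ln(x)

so d/dx[F(x, y(x))] = ∂F/∂x + (∂F/∂y)·y' = 0. Rearranging,
  dy/dx = -(∂F/∂x)/(∂F/∂y) = -(4 + y/x)/(ln(x))
        = -((4x + y)/x)/(ln(x)) = (-4x - y)/(x·ln(x))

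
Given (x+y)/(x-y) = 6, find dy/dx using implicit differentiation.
Apply d/dx to both sides, remembering that y depends on x. Each occurrence of y therefore brings in a y' = dy/dx via the chain rule.

With F(x, y) equal to the left-hand side minus the right, differentiate F term by term:
  d/dx[(x + y)/(x - y)] = (y' + 1)/(x - y) + (x + y)(y' - 1)/(x - y)^2
  d/dx[-6] = 0
Adding these up, d/dx[F] = 0 becomes
  (1/(x - y) - (x + y)/(x - y)^2) + (1/(x - y) + (x + y)/(x - y)^2)·y' = 0,
so isolating y',
  dy/dx = -(1/(x - y) - (x + y)/(x - y)^2)/(1/(x - y) + (x + y)/(x - y)^2)
        = -(-2y/(x - y)^2)/(2x/(x - y)^2) = y/x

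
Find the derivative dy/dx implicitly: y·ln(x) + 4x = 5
Take d/dx of both sides. Since y is implicitly a function of x, the chain rule attaches a y' = dy/dx factor whenever we differentiate through y.

Set F(x, y) = (left side) − (right side), so the curve is F = 0. Differentiating each term of F:
  d/dx[4x] = 4
  d/dx[y·ln(x)] = y'·ln(x) + y/x
  d/dx[-5] = 0

Collecting, the y'-free part is the partial derivative in x and the y' coefficient is the partial derivative in y:
  ∂F/∂x = 4 + y/x
  ∂F/∂y = ln(x)

so d/dx[F(x, y(x))] = ∂F/∂x + (∂F/∂y)·y' = 0. Rearranging,
  dy/dx = -(∂F/∂x)/(∂F/∂y) = -(4 + y/x)/(ln(x))
        = -((4x + y)/x)/(ln(x)) = (-4x - y)/(x·ln(x))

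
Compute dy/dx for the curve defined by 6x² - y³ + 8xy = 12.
Apply d/dx to both sides, remembering that y depends on x. Each occurrence of y therefore brings in a y' = dy/dx via the chain rule.

With F(x, y) equal to the left-hand side minus the right, differentiate F term by term:
  d/dx[6x^2] = 12x
  d/dx[8xy] = 8x·y' + 8y
  d/dx[-y^3] = -3y^2·y'
  d/dx[-12] = 0
Adding these up, d/dx[F] = 0 becomes
  (12x + 8y) + (8x - 3y^2)·y' = 0,
so isolating y',
  dy/dx = -(12x + 8y)/(8x - 3y^2) = 4(-3x - 2y)/(8x - 3y^2)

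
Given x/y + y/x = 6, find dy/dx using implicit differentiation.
Take d/dx of both sides. Since y is implicitly a function of x, the chain rule attaches a y' = dy/dx factor whenever we differentiate through y.

Set F(x, y) = (left side) − (right side), so the curve is F = 0. Differentiating each term of F:
  d/dx[x/y] = -x·y'/y^2 + 1/y
  d/dx[y/x] = y'/x - y/x^2
  d/dx[-6] = 0

Collecting, the y'-free part is the partial derivative in x and the y' coefficient is the partial derivative in y:
  ∂F/∂x = 1/y - y/x^2
  ∂F/∂y = -x/y^2 + 1/x

so d/dx[F(x, y(x))] = ∂F/∂x + (∂F/∂y)·y' = 0. Rearranging,
  dy/dx = -(∂F/∂x)/(∂F/∂y) = -(1/y - y/x^2)/(-x/y^2 + 1/x)
        = -((x - y)(x + y)/(x^2y))/(-(x - y)(x + y)/(xy^2)) = y/x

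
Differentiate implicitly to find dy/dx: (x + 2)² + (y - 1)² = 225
Differentiate the relation implicitly: treat y = y(x) and apply the chain rule, so every y-derivative picks up a y' = dy/dx factor.

With everything moved to the left-hand side, differentiate term by term:
  d/dx[(x + 2)^2] = 2x + 4
  d/dx[(y - 1)^2] = 2·y'(y - 1)
  d/dx[-225] = 0

Separating the contributions that come from x directly and those that come through y:
  without y':      2x + 4
  multiplying y':  2y - 2

so (2x + 4) + (2y - 2)·y' = 0, and therefore
  dy/dx = -(2x + 4)/(2y - 2) = (-x - 2)/(y - 1)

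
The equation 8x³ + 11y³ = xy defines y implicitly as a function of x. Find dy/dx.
Apply d/dx to both sides, remembering that y depends on x. Each occurrence of y therefore brings in a y' = dy/dx via the chain rule.

With F(x, y) equal to the left-hand side minus the right, differentiate F term by term:
  d/dx[8x^3] = 24x^2
  d/dx[-xy] = -x·y' - y
  d/dx[11y^3] = 33y^2·y'
Adding these up, d/dx[F] = 0 becomes
  (24x^2 - y) + (-x + 33y^2)·y' = 0,
so isolating y',
  dy/dx = -(24x^2 - y)/(-x + 33y^2) = (24x^2 - y)/(x - 33y^2)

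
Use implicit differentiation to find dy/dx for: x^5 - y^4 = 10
Differentiate both sides with respect to x, treating y as y(x). By the chain rule, any term containing y contributes a factor of y' = dy/dx when we differentiate it.

Move every term to one side and write the relation as F(x, y) = 0. Term by term,
  d/dx[x^5] = 5x^4
  d/dx[-y^4] = -4y^3·y'
  d/dx[-10] = 0

The pieces without y' make up ∂F/∂x and the coefficient of y' is ∂F/∂y:
  ∂F/∂x = 5x^4,
  ∂F/∂y = -4y^3.

Since d/dx[F] = ∂F/∂x + (∂F/∂y)·y' = 0, solve for y':
  (∂F/∂y)·y' = -∂F/∂x
  dy/dx = -(∂F/∂x)/(∂F/∂y) = -(5x^4)/(-4y^3) = 5x^4/(4y^3)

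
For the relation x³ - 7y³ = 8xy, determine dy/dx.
Differentiate both sides with respect to x, treating y as y(x). By the chain rule, any term containing y contributes a factor of y' = dy/dx when we differentiate it.

Move every term to one side and write the relation as F(x, y) = 0. Term by term,
  d/dx[x^3] = 3x^2
  d/dx[-8xy] = -8x·y' - 8y
  d/dx[-7y^3] = -21y^2·y'

The pieces without y' make up ∂F/∂x and the coefficient of y' is ∂F/∂y:
  ∂F/∂x = 3x^2 - 8y,
  ∂F/∂y = -8x - 21y^2.

Since d/dx[F] = ∂F/∂x + (∂F/∂y)·y' = 0, solve for y':
  (∂F/∂y)·y' = -∂F/∂x
  dy/dx = -(∂F/∂x)/(∂F/∂y) = -(3x^2 - 8y)/(-8x - 21y^2) = (3x^2 - 8y)/(8x + 21y^2)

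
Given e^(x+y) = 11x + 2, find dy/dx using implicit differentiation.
Apply d/dx to both sides, remembering that y depends on x. Each occurrence of y therefore brings in a y' = dy/dx via the chain rule.

With F(x, y) equal to the left-hand side minus the right, differentiate F term by term:
  d/dx[-11x] = -11
  d/dx[e^(x + y)] = (y' + 1)·e^(x + y)
  d/dx[-2] = 0
Adding these up, d/dx[F] = 0 becomes
  (e^(x + y) - 11) + (e^(x + y))·y' = 0,
so isolating y',
  dy/dx = -(e^(x + y) - 11)/(e^(x + y)) = 11e^(-x - y) - 1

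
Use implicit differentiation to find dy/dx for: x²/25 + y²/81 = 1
Take d/dx of both sides. Since y is implicitly a function of x, the chain rule attaches a y' = dy/dx factor whenever we differentiate through y.

Set F(x, y) = (left side) − (right side), so the curve is F = 0. Differentiating each term of F:
  d/dx[x^2/25] = 2x/25
  d/dx[y^2/81] = 2y·y'/81
  d/dx[-1] = 0

Collecting, the y'-free part is the partial derivative in x and the y' coefficient is the partial derivative in y:
  ∂F/∂x = 2x/25
  ∂F/∂y = 2y/81

so d/dx[F(x, y(x))] = ∂F/∂x + (∂F/∂y)·y' = 0. Rearranging,
  dy/dx = -(∂F/∂x)/(∂F/∂y) = -(2x/25)/(2y/81) = -81x/(25y)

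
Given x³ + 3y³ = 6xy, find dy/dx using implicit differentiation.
Differentiate the relation implicitly: treat y = y(x) and apply the chain rule, so every y-derivative picks up a y' = dy/dx factor.

With everything moved to the left-hand side, differentiate term by term:
  d/dx[x^3] = 3x^2
  d/dx[-6xy] = -6x·y' - 6y
  d/dx[3y^3] = 9y^2·y'

Separating the contributions that come from x directly and those that come through y:
  without y':      3x^2 - 6y
  multiplying y':  -6x + 9y^2

so (3x^2 - 6y) + (-6x + 9y^2)·y' = 0, and therefore
  dy/dx = -(3x^2 - 6y)/(-6x + 9y^2) = (x^2 - 2y)/(2x - 3y^2)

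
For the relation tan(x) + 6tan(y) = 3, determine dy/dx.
Apply d/dx to both sides, remembering that y depends on x. Each occurrence of y therefore brings in a y' = dy/dx via the chain rule.

With F(x, y) equal to the left-hand side minus the right, differentiate F term by term:
  d/dx[tan(x)] = tan(x)^2 + 1
  d/dx[6tan(y)] = 6·y'(tan(y)^2 + 1)
  d/dx[-3] = 0
Adding these up, d/dx[F] = 0 becomes
  (tan(x)^2 + 1) + (6tan(y)^2 + 6)·y' = 0,
so isolating y',
  dy/dx = -(tan(x)^2 + 1)/(6tan(y)^2 + 6) = -cos(y)^2/(6cos(x)^2)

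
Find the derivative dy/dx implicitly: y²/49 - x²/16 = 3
Differentiate the relation implicitly: treat y = y(x) and apply the chain rule, so every y-derivative picks up a y' = dy/dx factor.

With everything moved to the left-hand side, differentiate term by term:
  d/dx[-x^2/16] = -x/8
  d/dx[y^2/49] = 2y·y'/49
  d/dx[-3] = 0

Separating the contributions that come from x directly and those that come through y:
  without y':      -x/8
  multiplying y':  2y/49

so (-x/8) + (2y/49)·y' = 0, and therefore
  dy/dx = -(-x/8)/(2y/49) = 49x/(16y)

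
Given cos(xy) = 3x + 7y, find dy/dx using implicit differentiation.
Differentiate both sides with respect to x, treating y as y(x). By the chain rule, any term containing y contributes a factor of y' = dy/dx when we differentiate it.

Move every term to one side and write the relation as F(x, y) = 0. Term by term,
  d/dx[-3x] = -3
  d/dx[-7y] = -7·y'
  d/dx[cos(xy)] = -(x·y' + y)·sin(xy)

The pieces without y' make up ∂F/∂x and the coefficient of y' is ∂F/∂y:
  ∂F/∂x = -y·sin(xy) - 3,
  ∂F/∂y = -x·sin(xy) - 7.

Since d/dx[F] = ∂F/∂x + (∂F/∂y)·y' = 0, solve for y':
  (∂F/∂y)·y' = -∂F/∂x
  dy/dx = -(∂F/∂x)/(∂F/∂y) = -(-y·sin(xy) - 3)/(-x·sin(xy) - 7) = -(y·sin(xy) + 3)/(x·sin(xy) + 7)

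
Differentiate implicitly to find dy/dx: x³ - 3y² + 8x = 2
Differentiate the relation implicitly: treat y = y(x) and apply the chain rule, so every y-derivative picks up a y' = dy/dx factor.

With everything moved to the left-hand side, differentiate term by term:
  d/dx[x^3] = 3x^2
  d/dx[8x] = 8
  d/dx[-3y^2] = -6y·y'
  d/dx[-2] = 0

Separating the contributions that come from x directly and those that come through y:
  without y':      3x^2 + 8
  multiplying y':  -6y

so (3x^2 + 8) + (-6y)·y' = 0, and therefore
  dy/dx = -(3x^2 + 8)/(-6y) = (3x^2 + 8)/(6y)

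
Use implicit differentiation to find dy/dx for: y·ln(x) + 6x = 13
Take d/dx of both sides. Since y is implicitly a function of x, the chain rule attaches a y' = dy/dx factor whenever we differentiate through y.

Set F(x, y) = (left side) − (right side), so the curve is F = 0. Differentiating each term of F:
  d/dx[6x] = 6
  d/dx[y·ln(x)] = y'·ln(x) + y/x
  d/dx[-13] = 0

Collecting, the y'-free part is the partial derivative in x and the y' coefficient is the partial derivative in y:
  ∂F/∂x = 6 + y/x
  ∂F/∂y = ln(x)

so d/dx[F(x, y(x))] = ∂F/∂x + (∂F/∂y)·y' = 0. Rearranging,
  dy/dx = -(∂F/∂x)/(∂F/∂y) = -(6 + y/x)/(ln(x))
        = -((6x + y)/x)/(ln(x)) = (-6x - y)/(x·ln(x))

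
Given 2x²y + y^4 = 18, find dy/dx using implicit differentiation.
Apply d/dx to both sides, remembering that y depends on x. Each occurrence of y therefore brings in a y' = dy/dx via the chain rule.

With F(x, y) equal to the left-hand side minus the right, differentiate F term by term:
  d/dx[2x^2y] = 2x^2·y' + 4xy
  d/dx[y^4] = 4y^3·y'
  d/dx[-18] = 0
Adding these up, d/dx[F] = 0 becomes
  (4xy) + (2x^2 + 4y^3)·y' = 0,
so isolating y',
  dy/dx = -(4xy)/(2x^2 + 4y^3) = -2xy/(x^2 + 2y^3)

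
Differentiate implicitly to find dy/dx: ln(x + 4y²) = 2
Take d/dx of both sides. Since y is implicitly a function of x, the chain rule attaches a y' = dy/dx factor whenever we differentiate through y.

Set F(x, y) = (left side) − (right side), so the curve is F = 0. Differentiating each term of F:
  d/dx[ln(x + 4y^2)] = (8y·y' + 1)/(x + 4y^2)
  d/dx[-2] = 0

Collecting, the y'-free part is the partial derivative in x and the y' coefficient is the partial derivative in y:
  ∂F/∂x = 1/(x + 4y^2)
  ∂F/∂y = 8y/(x + 4y^2)

so d/dx[F(x, y(x))] = ∂F/∂x + (∂F/∂y)·y' = 0. Rearranging,
  dy/dx = -(∂F/∂x)/(∂F/∂y) = -(1/(x + 4y^2))/(8y/(x + 4y^2)) = -1/(8y)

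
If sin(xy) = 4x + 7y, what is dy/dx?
Differentiate the relation implicitly: treat y = y(x) and apply the chain rule, so every y-derivative picks up a y' = dy/dx factor.

With everything moved to the left-hand side, differentiate term by term:
  d/dx[-4x] = -4
  d/dx[-7y] = -7·y'
  d/dx[sin(xy)] = (x·y' + y)·cos(xy)

Separating the contributions that come from x directly and those that come through y:
  without y':      y·cos(xy) - 4
  multiplying y':  x·cos(xy) - 7

so (y·cos(xy) - 4) + (x·cos(xy) - 7)·y' = 0, and therefore
  dy/dx = -(y·cos(xy) - 4)/(x·cos(xy) - 7) = (-y·cos(xy) + 4)/(x·cos(xy) - 7)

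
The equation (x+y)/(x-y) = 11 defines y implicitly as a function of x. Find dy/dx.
Take d/dx of both sides. Since y is implicitly a function of x, the chain rule attaches a y' = dy/dx factor whenever we differentiate through y.

Set F(x, y) = (left side) − (right side), so the curve is F = 0. Differentiating each term of F:
  d/dx[(x + y)/(x - y)] = (y' + 1)/(x - y) + (x + y)(y' - 1)/(x - y)^2
  d/dx[-11] = 0

Collecting, the y'-free part is the partial derivative in x and the y' coefficient is the partial derivative in y:
  ∂F/∂x = 1/(x - y) - (x + y)/(x - y)^2
  ∂F/∂y = 1/(x - y) + (x + y)/(x - y)^2

so d/dx[F(x, y(x))] = ∂F/∂x + (∂F/∂y)·y' = 0. Rearranging,
  dy/dx = -(∂F/∂x)/(∂F/∂y) = -(1/(x - y) - (x + y)/(x - y)^2)/(1/(x - y) + (x + y)/(x - y)^2)
        = -(-2y/(x - y)^2)/(2x/(x - y)^2) = y/x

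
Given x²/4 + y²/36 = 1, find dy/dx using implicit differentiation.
Take d/dx of both sides. Since y is implicitly a function of x, the chain rule attaches a y' = dy/dx factor whenever we differentiate through y.

Set F(x, y) = (left side) − (right side), so the curve is F = 0. Differentiating each term of F:
  d/dx[x^2/4] = x/2
  d/dx[y^2/36] = y·y'/18
  d/dx[-1] = 0

Collecting, the y'-free part is the partial derivative in x and the y' coefficient is the partial derivative in y:
  ∂F/∂x = x/2
  ∂F/∂y = y/18

so d/dx[F(x, y(x))] = ∂F/∂x + (∂F/∂y)·y' = 0. Rearranging,
  dy/dx = -(∂F/∂x)/(∂F/∂y) = -(x/2)/(y/18) = -9x/y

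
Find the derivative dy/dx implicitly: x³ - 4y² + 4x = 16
Apply d/dx to both sides, remembering that y depends on x. Each occurrence of y therefore brings in a y' = dy/dx via the chain rule.

With F(x, y) equal to the left-hand side minus the right, differentiate F term by term:
  d/dx[x^3] = 3x^2
  d/dx[4x] = 4
  d/dx[-4y^2] = -8y·y'
  d/dx[-16] = 0
Adding these up, d/dx[F] = 0 becomes
  (3x^2 + 4) + (-8y)·y' = 0,
so isolating y',
  dy/dx = -(3x^2 + 4)/(-8y) = (3x^2 + 4)/(8y)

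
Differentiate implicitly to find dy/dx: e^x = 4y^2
Differentiate the relation implicitly: treat y = y(x) and apply the chain rule, so every y-derivative picks up a y' = dy/dx factor.

With everything moved to the left-hand side, differentiate term by term:
  d/dx[-4y^2] = -8y·y'
  d/dx[e^(x)] = e^(x)

Separating the contributions that come from x directly and those that come through y:
  without y':      e^(x)
  multiplying y':  -8y

so (e^(x)) + (-8y)·y' = 0, and therefore
  dy/dx = -(e^(x))/(-8y) = e^(x)/(8y)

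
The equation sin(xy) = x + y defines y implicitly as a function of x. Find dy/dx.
Take d/dx of both sides. Since y is implicitly a function of x, the chain rule attaches a y' = dy/dx factor whenever we differentiate through y.

Set F(x, y) = (left side) − (right side), so the curve is F = 0. Differentiating each term of F:
  d/dx[-x] = -1
  d/dx[-y] = -y'
  d/dx[sin(xy)] = (x·y' + y)·cos(xy)

Collecting, the y'-free part is the partial derivative in x and the y' coefficient is the partial derivative in y:
  ∂F/∂x = y·cos(xy) - 1
  ∂F/∂y = x·cos(xy) - 1

so d/dx[F(x, y(x))] = ∂F/∂x + (∂F/∂y)·y' = 0. Rearranging,
  dy/dx = -(∂F/∂x)/(∂F/∂y) = -(y·cos(xy) - 1)/(x·cos(xy) - 1) = (-y·cos(xy) + 1)/(x·cos(xy) - 1)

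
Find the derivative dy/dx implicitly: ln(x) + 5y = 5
Apply d/dx to both sides, remembering that y depends on x. Each occurrence of y therefore brings in a y' = dy/dx via the chain rule.

With F(x, y) equal to the left-hand side minus the right, differentiate F term by term:
  d/dx[5y] = 5·y'
  d/dx[ln(x)] = 1/x
  d/dx[-5] = 0
Adding these up, d/dx[F] = 0 becomes
  (1/x) + (5)·y' = 0,
so isolating y',
  dy/dx = -(1/x)/(5) = -1/(5x)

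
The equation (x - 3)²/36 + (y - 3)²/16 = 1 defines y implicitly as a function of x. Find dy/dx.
Take d/dx of both sides. Since y is implicitly a function of x, the chain rule attaches a y' = dy/dx factor whenever we differentiate through y.

Set F(x, y) = (left side) − (right side), so the curve is F = 0. Differentiating each term of F:
  d/dx[(x - 3)^2/36] = x/18 - 1/6
  d/dx[(y - 3)^2/16] = y'(y - 3)/8
  d/dx[-1] = 0

Collecting, the y'-free part is the partial derivative in x and the y' coefficient is the partial derivative in y:
  ∂F/∂x = x/18 - 1/6
  ∂F/∂y = y/8 - 3/8

so d/dx[F(x, y(x))] = ∂F/∂x + (∂F/∂y)·y' = 0. Rearranging,
  dy/dx = -(∂F/∂x)/(∂F/∂y) = -(x/18 - 1/6)/(y/8 - 3/8)
        = -((x - 3)/18)/((y - 3)/8) = 4(3 - x)/(9(y - 3))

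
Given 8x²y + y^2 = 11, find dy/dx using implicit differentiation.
Differentiate the relation implicitly: treat y = y(x) and apply the chain rule, so every y-derivative picks up a y' = dy/dx factor.

With everything moved to the left-hand side, differentiate term by term:
  d/dx[8x^2y] = 8x^2·y' + 16xy
  d/dx[y^2] = 2y·y'
  d/dx[-11] = 0

Separating the contributions that come from x directly and those that come through y:
  without y':      16xy
  multiplying y':  8x^2 + 2y

so (16xy) + (8x^2 + 2y)·y' = 0, and therefore
  dy/dx = -(16xy)/(8x^2 + 2y) = -8xy/(4x^2 + y)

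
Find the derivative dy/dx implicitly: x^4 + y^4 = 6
Differentiate the relation implicitly: treat y = y(x) and apply the chain rule, so every y-derivative picks up a y' = dy/dx factor.

With everything moved to the left-hand side, differentiate term by term:
  d/dx[x^4] = 4x^3
  d/dx[y^4] = 4y^3·y'
  d/dx[-6] = 0

Separating the contributions that come from x directly and those that come through y:
  without y':      4x^3
  multiplying y':  4y^3

so (4x^3) + (4y^3)·y' = 0, and therefore
  dy/dx = -(4x^3)/(4y^3) = -x^3/y^3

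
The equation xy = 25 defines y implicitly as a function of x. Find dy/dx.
Take d/dx of both sides. Since y is implicitly a function of x, the chain rule attaches a y' = dy/dx factor whenever we differentiate through y.

Set F(x, y) = (left side) − (right side), so the curve is F = 0. Differentiating each term of F:
  d/dx[xy] = x·y' + y
  d/dx[-25] = 0

Collecting, the y'-free part is the partial derivative in x and the y' coefficient is the partial derivative in y:
  ∂F/∂x = y
  ∂F/∂y = x

so d/dx[F(x, y(x))] = ∂F/∂x + (∂F/∂y)·y' = 0. Rearranging,
  dy/dx = -(∂F/∂x)/(∂F/∂y) = -(y)/(x) = -y/x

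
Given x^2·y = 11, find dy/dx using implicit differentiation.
Differentiate the relation implicitly: treat y = y(x) and apply the chain rule, so every y-derivative picks up a y' = dy/dx factor.

With everything moved to the left-hand side, differentiate term by term:
  d/dx[x^2y] = x^2·y' + 2xy
  d/dx[-11] = 0

Separating the contributions that come from x directly and those that come through y:
  without y':      2xy
  multiplying y':  x^2

so (2xy) + (x^2)·y' = 0, and therefore
  dy/dx = -(2xy)/(x^2) = -2y/x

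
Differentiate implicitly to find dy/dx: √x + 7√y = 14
Apply d/dx to both sides, remembering that y depends on x. Each occurrence of y therefore brings in a y' = dy/dx via the chain rule.

With F(x, y) equal to the left-hand side minus the right, differentiate F term by term:
  d/dx[√(x)] = 1/(2√(x))
  d/dx[7√(y)] = 7·y'/(2√(y))
  d/dx[-14] = 0
Adding these up, d/dx[F] = 0 becomes
  (1/(2√(x))) + (7/(2√(y)))·y' = 0,
so isolating y',
  dy/dx = -(1/(2√(x)))/(7/(2√(y))) = -√(y)/(7√(x))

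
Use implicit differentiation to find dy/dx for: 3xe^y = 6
Differentiate the relation implicitly: treat y = y(x) and apply the chain rule, so every y-derivative picks up a y' = dy/dx factor.

With everything moved to the left-hand side, differentiate term by term:
  d/dx[3x·e^(y)] = 3x·y'·e^(y) + 3e^(y)
  d/dx[-6] = 0

Separating the contributions that come from x directly and those that come through y:
  without y':      3e^(y)
  multiplying y':  3x·e^(y)

so (3e^(y)) + (3x·e^(y))·y' = 0, and therefore
  dy/dx = -(3e^(y))/(3x·e^(y)) = -1/x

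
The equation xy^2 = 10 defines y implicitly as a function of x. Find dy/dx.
Differentiate the relation implicitly: treat y = y(x) and apply the chain rule, so every y-derivative picks up a y' = dy/dx factor.

With everything moved to the left-hand side, differentiate term by term:
  d/dx[xy^2] = 2xy·y' + y^2
  d/dx[-10] = 0

Separating the contributions that come from x directly and those that come through y:
  without y':      y^2
  multiplying y':  2xy

so (y^2) + (2xy)·y' = 0, and therefore
  dy/dx = -(y^2)/(2xy) = -y/(2x)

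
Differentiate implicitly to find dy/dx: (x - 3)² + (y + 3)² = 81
Differentiate both sides with respect to x, treating y as y(x). By the chain rule, any term containing y contributes a factor of y' = dy/dx when we differentiate it.

Move every term to one side and write the relation as F(x, y) = 0. Term by term,
  d/dx[(x - 3)^2] = 2x - 6
  d/dx[(y + 3)^2] = 2·y'(y + 3)
  d/dx[-81] = 0

The pieces without y' make up ∂F/∂x and the coefficient of y' is ∂F/∂y:
  ∂F/∂x = 2x - 6,
  ∂F/∂y = 2y + 6.

Since d/dx[F] = ∂F/∂x + (∂F/∂y)·y' = 0, solve for y':
  (∂F/∂y)·y' = -∂F/∂x
  dy/dx = -(∂F/∂x)/(∂F/∂y) = -(2x - 6)/(2y + 6) = (3 - x)/(y + 3)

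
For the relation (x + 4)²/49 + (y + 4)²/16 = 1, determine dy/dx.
Differentiate both sides with respect to x, treating y as y(x). By the chain rule, any term containing y contributes a factor of y' = dy/dx when we differentiate it.

Move every term to one side and write the relation as F(x, y) = 0. Term by term,
  d/dx[(x + 4)^2/49] = 2x/49 + 8/49
  d/dx[(y + 4)^2/16] = y'(y + 4)/8
  d/dx[-1] = 0

The pieces without y' make up ∂F/∂x and the coefficient of y' is ∂F/∂y:
  ∂F/∂x = 2x/49 + 8/49,
  ∂F/∂y = y/8 + 1/2.

Since d/dx[F] = ∂F/∂x + (∂F/∂y)·y' = 0, solve for y':
  (∂F/∂y)·y' = -∂F/∂x
  dy/dx = -(∂F/∂x)/(∂F/∂y) = -(2x/49 + 8/49)/(y/8 + 1/2)
        = -(2(x + 4)/49)/((y + 4)/8) = 16(-x - 4)/(49(y + 4))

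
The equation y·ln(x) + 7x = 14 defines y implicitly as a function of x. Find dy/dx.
Differentiate the relation implicitly: treat y = y(x) and apply the chain rule, so every y-derivative picks up a y' = dy/dx factor.

With everything moved to the left-hand side, differentiate term by term:
  d/dx[7x] = 7
  d/dx[y·ln(x)] = y'·ln(x) + y/x
  d/dx[-14] = 0

Separating the contributions that come from x directly and those that come through y:
  without y':      7 + y/x
  multiplying y':  ln(x)

so (7 + y/x) + (ln(x))·y' = 0, and therefore
  dy/dx = -(7 + y/x)/(ln(x))
        = -((7x + y)/x)/(ln(x)) = (-7x - y)/(x·ln(x))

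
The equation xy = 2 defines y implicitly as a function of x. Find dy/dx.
Apply d/dx to both sides, remembering that y depends on x. Each occurrence of y therefore brings in a y' = dy/dx via the chain rule.

With F(x, y) equal to the left-hand side minus the right, differentiate F term by term:
  d/dx[xy] = x·y' + y
  d/dx[-2] = 0
Adding these up, d/dx[F] = 0 becomes
  (y) + (x)·y' = 0,
so isolating y',
  dy/dx = -(y)/(x) = -y/x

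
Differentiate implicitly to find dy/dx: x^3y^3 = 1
Apply d/dx to both sides, remembering that y depends on x. Each occurrence of y therefore brings in a y' = dy/dx via the chain rule.

With F(x, y) equal to the left-hand side minus the right, differentiate F term by term:
  d/dx[x^3y^3] = 3x^3y^2·y' + 3x^2y^3
  d/dx[-1] = 0
Adding these up, d/dx[F] = 0 becomes
  (3x^2y^3) + (3x^3y^2)·y' = 0,
so isolating y',
  dy/dx = -(3x^2y^3)/(3x^3y^2) = -y/x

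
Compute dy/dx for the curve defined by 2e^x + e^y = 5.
Apply d/dx to both sides, remembering that y depends on x. Each occurrence of y therefore brings in a y' = dy/dx via the chain rule.

With F(x, y) equal to the left-hand side minus the right, differentiate F term by term:
  d/dx[2e^(x)] = 2e^(x)
  d/dx[e^(y)] = y'·e^(y)
  d/dx[-5] = 0
Adding these up, d/dx[F] = 0 becomes
  (2e^(x)) + (e^(y))·y' = 0,
so isolating y',
  dy/dx = -(2e^(x))/(e^(y)) = -2e^(x - y)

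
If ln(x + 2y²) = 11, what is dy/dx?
Differentiate both sides with respect to x, treating y as y(x). By the chain rule, any term containing y contributes a factor of y' = dy/dx when we differentiate it.

Move every term to one side and write the relation as F(x, y) = 0. Term by term,
  d/dx[ln(x + 2y^2)] = (4y·y' + 1)/(x + 2y^2)
  d/dx[-11] = 0

The pieces without y' make up ∂F/∂x and the coefficient of y' is ∂F/∂y:
  ∂F/∂x = 1/(x + 2y^2),
  ∂F/∂y = 4y/(x + 2y^2).

Since d/dx[F] = ∂F/∂x + (∂F/∂y)·y' = 0, solve for y':
  (∂F/∂y)·y' = -∂F/∂x
  dy/dx = -(∂F/∂x)/(∂F/∂y) = -(1/(x + 2y^2))/(4y/(x + 2y^2)) = -1/(4y)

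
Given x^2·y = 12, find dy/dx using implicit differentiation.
Differentiate both sides with respect to x, treating y as y(x). By the chain rule, any term containing y contributes a factor of y' = dy/dx when we differentiate it.

Move every term to one side and write the relation as F(x, y) = 0. Term by term,
  d/dx[x^2y] = x^2·y' + 2xy
  d/dx[-12] = 0

The pieces without y' make up ∂F/∂x and the coefficient of y' is ∂F/∂y:
  ∂F/∂x = 2xy,
  ∂F/∂y = x^2.

Since d/dx[F] = ∂F/∂x + (∂F/∂y)·y' = 0, solve for y':
  (∂F/∂y)·y' = -∂F/∂x
  dy/dx = -(∂F/∂x)/(∂F/∂y) = -(2xy)/(x^2) = -2y/x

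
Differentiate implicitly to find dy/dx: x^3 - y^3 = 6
Differentiate both sides with respect to x, treating y as y(x). By the chain rule, any term containing y contributes a factor of y' = dy/dx when we differentiate it.

Move every term to one side and write the relation as F(x, y) = 0. Term by term,
  d/dx[x^3] = 3x^2
  d/dx[-y^3] = -3y^2·y'
  d/dx[-6] = 0

The pieces without y' make up ∂F/∂x and the coefficient of y' is ∂F/∂y:
  ∂F/∂x = 3x^2,
  ∂F/∂y = -3y^2.

Since d/dx[F] = ∂F/∂x + (∂F/∂y)·y' = 0, solve for y':
  (∂F/∂y)·y' = -∂F/∂x
  dy/dx = -(∂F/∂x)/(∂F/∂y) = -(3x^2)/(-3y^2) = x^2/y^2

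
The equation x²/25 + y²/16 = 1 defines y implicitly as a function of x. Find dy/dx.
Differentiate the relation implicitly: treat y = y(x) and apply the chain rule, so every y-derivative picks up a y' = dy/dx factor.

With everything moved to the left-hand side, differentiate term by term:
  d/dx[x^2/25] = 2x/25
  d/dx[y^2/16] = y·y'/8
  d/dx[-1] = 0

Separating the contributions that come from x directly and those that come through y:
  without y':      2x/25
  multiplying y':  y/8

so (2x/25) + (y/8)·y' = 0, and therefore
  dy/dx = -(2x/25)/(y/8) = -16x/(25y)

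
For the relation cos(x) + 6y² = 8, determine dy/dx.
Differentiate the relation implicitly: treat y = y(x) and apply the chain rule, so every y-derivative picks up a y' = dy/dx factor.

With everything moved to the left-hand side, differentiate term by term:
  d/dx[6y^2] = 12y·y'
  d/dx[cos(x)] = -sin(x)
  d/dx[-8] = 0

Separating the contributions that come from x directly and those that come through y:
  without y':      -sin(x)
  multiplying y':  12y

so (-sin(x)) + (12y)·y' = 0, and therefore
  dy/dx = -(-sin(x))/(12y) = sin(x)/(12y)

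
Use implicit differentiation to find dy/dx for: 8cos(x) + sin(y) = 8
Differentiate both sides with respect to x, treating y as y(x). By the chain rule, any term containing y contributes a factor of y' = dy/dx when we differentiate it.

Move every term to one side and write the relation as F(x, y) = 0. Term by term,
  d/dx[sin(y)] = y'·cos(y)
  d/dx[8cos(x)] = -8sin(x)
  d/dx[-8] = 0

The pieces without y' make up ∂F/∂x and the coefficient of y' is ∂F/∂y:
  ∂F/∂x = -8sin(x),
  ∂F/∂y = cos(y).

Since d/dx[F] = ∂F/∂x + (∂F/∂y)·y' = 0, solve for y':
  (∂F/∂y)·y' = -∂F/∂x
  dy/dx = -(∂F/∂x)/(∂F/∂y) = -(-8sin(x))/(cos(y)) = 8sin(x)/cos(y)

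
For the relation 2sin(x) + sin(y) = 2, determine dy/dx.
Apply d/dx to both sides, remembering that y depends on x. Each occurrence of y therefore brings in a y' = dy/dx via the chain rule.

With F(x, y) equal to the left-hand side minus the right, differentiate F term by term:
  d/dx[2sin(x)] = 2cos(x)
  d/dx[sin(y)] = y'·cos(y)
  d/dx[-2] = 0
Adding these up, d/dx[F] = 0 becomes
  (2cos(x)) + (cos(y))·y' = 0,
so isolating y',
  dy/dx = -(2cos(x))/(cos(y)) = -2cos(x)/cos(y)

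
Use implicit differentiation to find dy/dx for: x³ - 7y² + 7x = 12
Apply d/dx to both sides, remembering that y depends on x. Each occurrence of y therefore brings in a y' = dy/dx via the chain rule.

With F(x, y) equal to the left-hand side minus the right, differentiate F term by term:
  d/dx[x^3] = 3x^2
  d/dx[7x] = 7
  d/dx[-7y^2] = -14y·y'
  d/dx[-12] = 0
Adding these up, d/dx[F] = 0 becomes
  (3x^2 + 7) + (-14y)·y' = 0,
so isolating y',
  dy/dx = -(3x^2 + 7)/(-14y) = (3x^2 + 7)/(14y)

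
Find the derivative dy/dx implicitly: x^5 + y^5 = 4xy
Differentiate the relation implicitly: treat y = y(x) and apply the chain rule, so every y-derivative picks up a y' = dy/dx factor.

With everything moved to the left-hand side, differentiate term by term:
  d/dx[x^5] = 5x^4
  d/dx[-4xy] = -4x·y' - 4y
  d/dx[y^5] = 5y^4·y'

Separating the contributions that come from x directly and those that come through y:
  without y':      5x^4 - 4y
  multiplying y':  -4x + 5y^4

so (5x^4 - 4y) + (-4x + 5y^4)·y' = 0, and therefore
  dy/dx = -(5x^4 - 4y)/(-4x + 5y^4) = (5x^4 - 4y)/(4x - 5y^4)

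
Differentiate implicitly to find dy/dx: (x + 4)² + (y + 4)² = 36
Differentiate both sides with respect to x, treating y as y(x). By the chain rule, any term containing y contributes a factor of y' = dy/dx when we differentiate it.

Move every term to one side and write the relation as F(x, y) = 0. Term by term,
  d/dx[(x + 4)^2] = 2x + 8
  d/dx[(y + 4)^2] = 2·y'(y + 4)
  d/dx[-36] = 0

The pieces without y' make up ∂F/∂x and the coefficient of y' is ∂F/∂y:
  ∂F/∂x = 2x + 8,
  ∂F/∂y = 2y + 8.

Since d/dx[F] = ∂F/∂x + (∂F/∂y)·y' = 0, solve for y':
  (∂F/∂y)·y' = -∂F/∂x
  dy/dx = -(∂F/∂x)/(∂F/∂y) = -(2x + 8)/(2y + 8) = (-x - 4)/(y + 4)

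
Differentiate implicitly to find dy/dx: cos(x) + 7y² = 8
Differentiate both sides with respect to x, treating y as y(x). By the chain rule, any term containing y contributes a factor of y' = dy/dx when we differentiate it.

Move every term to one side and write the relation as F(x, y) = 0. Term by term,
  d/dx[7y^2] = 14y·y'
  d/dx[cos(x)] = -sin(x)
  d/dx[-8] = 0

The pieces without y' make up ∂F/∂x and the coefficient of y' is ∂F/∂y:
  ∂F/∂x = -sin(x),
  ∂F/∂y = 14y.

Since d/dx[F] = ∂F/∂x + (∂F/∂y)·y' = 0, solve for y':
  (∂F/∂y)·y' = -∂F/∂x
  dy/dx = -(∂F/∂x)/(∂F/∂y) = -(-sin(x))/(14y) = sin(x)/(14y)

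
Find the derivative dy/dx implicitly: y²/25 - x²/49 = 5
Apply d/dx to both sides, remembering that y depends on x. Each occurrence of y therefore brings in a y' = dy/dx via the chain rule.

With F(x, y) equal to the left-hand side minus the right, differentiate F term by term:
  d/dx[-x^2/49] = -2x/49
  d/dx[y^2/25] = 2y·y'/25
  d/dx[-5] = 0
Adding these up, d/dx[F] = 0 becomes
  (-2x/49) + (2y/25)·y' = 0,
so isolating y',
  dy/dx = -(-2x/49)/(2y/25) = 25x/(49y)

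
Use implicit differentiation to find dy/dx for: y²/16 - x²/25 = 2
Differentiate the relation implicitly: treat y = y(x) and apply the chain rule, so every y-derivative picks up a y' = dy/dx factor.

With everything moved to the left-hand side, differentiate term by term:
  d/dx[-x^2/25] = -2x/25
  d/dx[y^2/16] = y·y'/8
  d/dx[-2] = 0

Separating the contributions that come from x directly and those that come through y:
  without y':      -2x/25
  multiplying y':  y/8

so (-2x/25) + (y/8)·y' = 0, and therefore
  dy/dx = -(-2x/25)/(y/8) = 16x/(25y)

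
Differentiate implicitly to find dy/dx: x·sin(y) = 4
Take d/dx of both sides. Since y is implicitly a function of x, the chain rule attaches a y' = dy/dx factor whenever we differentiate through y.

Set F(x, y) = (left side) − (right side), so the curve is F = 0. Differentiating each term of F:
  d/dx[x·sin(y)] = x·y'·cos(y) + sin(y)
  d/dx[-4] = 0

Collecting, the y'-free part is the partial derivative in x and the y' coefficient is the partial derivative in y:
  ∂F/∂x = sin(y)
  ∂F/∂y = x·cos(y)

so d/dx[F(x, y(x))] = ∂F/∂x + (∂F/∂y)·y' = 0. Rearranging,
  dy/dx = -(∂F/∂x)/(∂F/∂y) = -(sin(y))/(x·cos(y)) = -tan(y)/x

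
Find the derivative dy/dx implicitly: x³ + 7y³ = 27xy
Differentiate both sides with respect to x, treating y as y(x). By the chain rule, any term containing y contributes a factor of y' = dy/dx when we differentiate it.

Move every term to one side and write the relation as F(x, y) = 0. Term by term,
  d/dx[x^3] = 3x^2
  d/dx[-27xy] = -27x·y' - 27y
  d/dx[7y^3] = 21y^2·y'

The pieces without y' make up ∂F/∂x and the coefficient of y' is ∂F/∂y:
  ∂F/∂x = 3x^2 - 27y,
  ∂F/∂y = -27x + 21y^2.

Since d/dx[F] = ∂F/∂x + (∂F/∂y)·y' = 0, solve for y':
  (∂F/∂y)·y' = -∂F/∂x
  dy/dx = -(∂F/∂x)/(∂F/∂y) = -(3x^2 - 27y)/(-27x + 21y^2) = (x^2 - 9y)/(9x - 7y^2)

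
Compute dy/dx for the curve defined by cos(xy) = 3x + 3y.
Take d/dx of both sides. Since y is implicitly a function of x, the chain rule attaches a y' = dy/dx factor whenever we differentiate through y.

Set F(x, y) = (left side) − (right side), so the curve is F = 0. Differentiating each term of F:
  d/dx[-3x] = -3
  d/dx[-3y] = -3·y'
  d/dx[cos(xy)] = -(x·y' + y)·sin(xy)

Collecting, the y'-free part is the partial derivative in x and the y' coefficient is the partial derivative in y:
  ∂F/∂x = -y·sin(xy) - 3
  ∂F/∂y = -x·sin(xy) - 3

so d/dx[F(x, y(x))] = ∂F/∂x + (∂F/∂y)·y' = 0. Rearranging,
  dy/dx = -(∂F/∂x)/(∂F/∂y) = -(-y·sin(xy) - 3)/(-x·sin(xy) - 3) = -(y·sin(xy) + 3)/(x·sin(xy) + 3)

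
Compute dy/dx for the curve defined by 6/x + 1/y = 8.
Take d/dx of both sides. Since y is implicitly a function of x, the chain rule attaches a y' = dy/dx factor whenever we differentiate through y.

Set F(x, y) = (left side) − (right side), so the curve is F = 0. Differentiating each term of F:
  d/dx[1/y] = -y'/y^2
  d/dx[6/x] = -6/x^2
  d/dx[-8] = 0

Collecting, the y'-free part is the partial derivative in x and the y' coefficient is the partial derivative in y:
  ∂F/∂x = -6/x^2
  ∂F/∂y = -1/y^2

so d/dx[F(x, y(x))] = ∂F/∂x + (∂F/∂y)·y' = 0. Rearranging,
  dy/dx = -(∂F/∂x)/(∂F/∂y) = -(-6/x^2)/(-1/y^2) = -6y^2/x^2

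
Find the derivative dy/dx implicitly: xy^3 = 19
Differentiate the relation implicitly: treat y = y(x) and apply the chain rule, so every y-derivative picks up a y' = dy/dx factor.

With everything moved to the left-hand side, differentiate term by term:
  d/dx[xy^3] = 3xy^2·y' + y^3
  d/dx[-19] = 0

Separating the contributions that come from x directly and those that come through y:
  without y':      y^3
  multiplying y':  3xy^2

so (y^3) + (3xy^2)·y' = 0, and therefore
  dy/dx = -(y^3)/(3xy^2) = -y/(3x)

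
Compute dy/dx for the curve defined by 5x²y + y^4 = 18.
Differentiate both sides with respect to x, treating y as y(x). By the chain rule, any term containing y contributes a factor of y' = dy/dx when we differentiate it.

Move every term to one side and write the relation as F(x, y) = 0. Term by term,
  d/dx[5x^2y] = 5x^2·y' + 10xy
  d/dx[y^4] = 4y^3·y'
  d/dx[-18] = 0

The pieces without y' make up ∂F/∂x and the coefficient of y' is ∂F/∂y:
  ∂F/∂x = 10xy,
  ∂F/∂y = 5x^2 + 4y^3.

Since d/dx[F] = ∂F/∂x + (∂F/∂y)·y' = 0, solve for y':
  (∂F/∂y)·y' = -∂F/∂x
  dy/dx = -(∂F/∂x)/(∂F/∂y) = -(10xy)/(5x^2 + 4y^3) = -10xy/(5x^2 + 4y^3)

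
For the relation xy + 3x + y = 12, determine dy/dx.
Apply d/dx to both sides, remembering that y depends on x. Each occurrence of y therefore brings in a y' = dy/dx via the chain rule.

With F(x, y) equal to the left-hand side minus the right, differentiate F term by term:
  d/dx[xy] = x·y' + y
  d/dx[3x] = 3
  d/dx[y] = y'
  d/dx[-12] = 0
Adding these up, d/dx[F] = 0 becomes
  (y + 3) + (x + 1)·y' = 0,
so isolating y',
  dy/dx = -(y + 3)/(x + 1) = (-y - 3)/(x + 1)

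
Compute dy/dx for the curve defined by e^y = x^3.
Differentiate both sides with respect to x, treating y as y(x). By the chain rule, any term containing y contributes a factor of y' = dy/dx when we differentiate it.

Move every term to one side and write the relation as F(x, y) = 0. Term by term,
  d/dx[-x^3] = -3x^2
  d/dx[e^(y)] = y'·e^(y)

The pieces without y' make up ∂F/∂x and the coefficient of y' is ∂F/∂y:
  ∂F/∂x = -3x^2,
  ∂F/∂y = e^(y).

Since d/dx[F] = ∂F/∂x + (∂F/∂y)·y' = 0, solve for y':
  (∂F/∂y)·y' = -∂F/∂x
  dy/dx = -(∂F/∂x)/(∂F/∂y) = -(-3x^2)/(e^(y)) = 3x^2e^(-y)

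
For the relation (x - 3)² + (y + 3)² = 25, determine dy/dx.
Differentiate the relation implicitly: treat y = y(x) and apply the chain rule, so every y-derivative picks up a y' = dy/dx factor.

With everything moved to the left-hand side, differentiate term by term:
  d/dx[(x - 3)^2] = 2x - 6
  d/dx[(y + 3)^2] = 2·y'(y + 3)
  d/dx[-25] = 0

Separating the contributions that come from x directly and those that come through y:
  without y':      2x - 6
  multiplying y':  2y + 6

so (2x - 6) + (2y + 6)·y' = 0, and therefore
  dy/dx = -(2x - 6)/(2y + 6) = (3 - x)/(y + 3)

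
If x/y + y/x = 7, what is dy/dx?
Differentiate both sides with respect to x, treating y as y(x). By the chain rule, any term containing y contributes a factor of y' = dy/dx when we differentiate it.

Move every term to one side and write the relation as F(x, y) = 0. Term by term,
  d/dx[x/y] = -x·y'/y^2 + 1/y
  d/dx[y/x] = y'/x - y/x^2
  d/dx[-7] = 0

The pieces without y' make up ∂F/∂x and the coefficient of y' is ∂F/∂y:
  ∂F/∂x = 1/y - y/x^2,
  ∂F/∂y = -x/y^2 + 1/x.

Since d/dx[F] = ∂F/∂x + (∂F/∂y)·y' = 0, solve for y':
  (∂F/∂y)·y' = -∂F/∂x
  dy/dx = -(∂F/∂x)/(∂F/∂y) = -(1/y - y/x^2)/(-x/y^2 + 1/x)
        = -((x - y)(x + y)/(x^2y))/(-(x - y)(x + y)/(xy^2)) = y/x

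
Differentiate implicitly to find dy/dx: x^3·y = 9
Apply d/dx to both sides, remembering that y depends on x. Each occurrence of y therefore brings in a y' = dy/dx via the chain rule.

With F(x, y) equal to the left-hand side minus the right, differentiate F term by term:
  d/dx[x^3y] = x^3·y' + 3x^2y
  d/dx[-9] = 0
Adding these up, d/dx[F] = 0 becomes
  (3x^2y) + (x^3)·y' = 0,
so isolating y',
  dy/dx = -(3x^2y)/(x^3) = -3y/x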